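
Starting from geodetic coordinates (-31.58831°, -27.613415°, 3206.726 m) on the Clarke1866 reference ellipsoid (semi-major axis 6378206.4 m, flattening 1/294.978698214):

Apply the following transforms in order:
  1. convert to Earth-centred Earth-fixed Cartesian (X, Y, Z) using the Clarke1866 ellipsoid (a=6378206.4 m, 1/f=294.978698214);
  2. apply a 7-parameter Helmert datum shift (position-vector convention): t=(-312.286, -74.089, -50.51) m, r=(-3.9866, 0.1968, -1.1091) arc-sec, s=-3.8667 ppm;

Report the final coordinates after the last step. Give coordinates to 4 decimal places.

start: φ=-31.588310°, λ=-27.613415°, h=3206.726 m
→ ECEF (a=6378206.400, f=1/294.978698214): X=4821204.1454, Y=-2521902.1234, Z=-3323133.2621
→ Helmert 7p (PV): X=4820856.4862, Y=-2522056.6127, Z=-3323126.7804

X=4820856.4862 m, Y=-2522056.6127 m, Z=-3323126.7804 m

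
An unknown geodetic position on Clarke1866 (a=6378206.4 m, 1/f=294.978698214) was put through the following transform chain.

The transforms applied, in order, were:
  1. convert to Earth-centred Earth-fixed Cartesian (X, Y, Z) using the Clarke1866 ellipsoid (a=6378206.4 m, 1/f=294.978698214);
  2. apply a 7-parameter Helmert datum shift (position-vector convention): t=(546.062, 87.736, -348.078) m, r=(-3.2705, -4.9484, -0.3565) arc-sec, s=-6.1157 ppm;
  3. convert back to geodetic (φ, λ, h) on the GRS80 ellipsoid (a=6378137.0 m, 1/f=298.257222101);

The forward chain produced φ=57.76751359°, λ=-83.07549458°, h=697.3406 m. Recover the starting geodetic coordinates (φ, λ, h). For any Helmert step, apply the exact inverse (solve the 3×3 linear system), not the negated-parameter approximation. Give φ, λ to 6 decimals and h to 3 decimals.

start: φ=57.767514°, λ=-83.075495°, h=697.341 m
→ ECEF (a=6378137.000, f=1/298.257222101): X=411158.6309, Y=-3385490.5721, Z=5372561.7198
→ Helmert⁻¹: X=410749.8300, Y=-3385683.4949, Z=5372879.1202
→ geod (Bowring, a=6378206.400): φ=57.76988300°, λ=-83.08270300°, h=1142.3770 m

φ=57.769883°, λ=-83.082703°, h=1142.377 m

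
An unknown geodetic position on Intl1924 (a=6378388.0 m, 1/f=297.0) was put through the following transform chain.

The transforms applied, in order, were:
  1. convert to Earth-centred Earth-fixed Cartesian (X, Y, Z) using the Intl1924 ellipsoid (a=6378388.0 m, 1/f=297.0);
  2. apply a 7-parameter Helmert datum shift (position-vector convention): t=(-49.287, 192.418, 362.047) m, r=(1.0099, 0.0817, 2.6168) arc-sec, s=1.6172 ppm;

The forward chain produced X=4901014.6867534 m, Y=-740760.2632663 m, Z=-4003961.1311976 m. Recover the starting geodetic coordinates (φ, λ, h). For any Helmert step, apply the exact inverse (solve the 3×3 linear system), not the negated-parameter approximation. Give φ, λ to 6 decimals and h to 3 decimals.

φ=-39.121986°, λ=-8.597936°, h=2238.748 m

start: X=4901014.6868, Y=-740760.2633, Z=-4003961.1312 m
→ Helmert⁻¹: X=4901048.2326, Y=-741033.2663, Z=-4004311.1329
→ geod (Bowring, a=6378388.000): φ=-39.12198600°, λ=-8.59793600°, h=2238.7480 m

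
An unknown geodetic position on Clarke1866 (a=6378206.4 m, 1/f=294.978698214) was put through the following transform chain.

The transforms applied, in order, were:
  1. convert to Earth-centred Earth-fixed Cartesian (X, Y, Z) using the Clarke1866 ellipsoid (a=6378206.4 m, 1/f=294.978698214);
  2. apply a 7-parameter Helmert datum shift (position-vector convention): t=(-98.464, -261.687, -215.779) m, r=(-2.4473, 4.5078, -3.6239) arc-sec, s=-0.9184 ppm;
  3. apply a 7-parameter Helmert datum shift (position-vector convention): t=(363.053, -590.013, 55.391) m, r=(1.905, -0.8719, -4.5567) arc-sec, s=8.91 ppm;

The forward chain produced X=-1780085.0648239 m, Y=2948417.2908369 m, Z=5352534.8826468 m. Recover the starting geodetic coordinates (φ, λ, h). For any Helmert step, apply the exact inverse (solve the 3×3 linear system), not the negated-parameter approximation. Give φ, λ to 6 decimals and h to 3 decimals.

φ=57.411218°, λ=121.121351°, h=2522.539 m

start: X=-1780085.0648, Y=2948417.2908, Z=5352534.8826 m
→ Helmert⁻¹: X=-1780474.7767, Y=2948991.1283, Z=5352412.0917
→ Helmert⁻¹: X=-1780546.7407, Y=2949160.7331, Z=5352628.8651
→ geod (Bowring, a=6378206.400): φ=57.41121800°, λ=121.12135100°, h=2522.5390 m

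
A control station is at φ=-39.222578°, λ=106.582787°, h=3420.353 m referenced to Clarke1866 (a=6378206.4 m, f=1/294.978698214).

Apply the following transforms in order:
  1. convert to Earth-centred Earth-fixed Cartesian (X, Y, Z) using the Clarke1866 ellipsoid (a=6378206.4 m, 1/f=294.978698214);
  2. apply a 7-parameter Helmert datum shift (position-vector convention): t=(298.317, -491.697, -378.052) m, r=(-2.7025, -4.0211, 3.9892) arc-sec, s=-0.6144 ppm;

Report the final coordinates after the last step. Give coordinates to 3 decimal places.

X=-1412594.056 m, Y=4744042.124 m, Z=-4013921.607 m

start: φ=-39.222578°, λ=106.582787°, h=3420.353 m
→ ECEF (a=6378206.400, f=1/294.978698214): X=-1412879.7213, Y=4744616.6460, Z=-4013456.3130
→ Helmert 7p (PV): X=-1412594.0563, Y=4744042.1240, Z=-4013921.6073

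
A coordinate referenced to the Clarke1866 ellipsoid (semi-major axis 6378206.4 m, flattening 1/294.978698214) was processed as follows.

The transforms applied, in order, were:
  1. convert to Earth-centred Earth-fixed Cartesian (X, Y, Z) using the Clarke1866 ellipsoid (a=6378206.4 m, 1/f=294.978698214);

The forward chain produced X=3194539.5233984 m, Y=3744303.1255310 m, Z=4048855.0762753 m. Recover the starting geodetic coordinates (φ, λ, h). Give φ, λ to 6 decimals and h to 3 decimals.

start: X=3194539.5234, Y=3744303.1255, Z=4048855.0763 m
→ geod (Bowring, a=6378206.400): φ=39.63245800°, λ=49.53007400°, h=3781.2070 m

φ=39.632458°, λ=49.530074°, h=3781.207 m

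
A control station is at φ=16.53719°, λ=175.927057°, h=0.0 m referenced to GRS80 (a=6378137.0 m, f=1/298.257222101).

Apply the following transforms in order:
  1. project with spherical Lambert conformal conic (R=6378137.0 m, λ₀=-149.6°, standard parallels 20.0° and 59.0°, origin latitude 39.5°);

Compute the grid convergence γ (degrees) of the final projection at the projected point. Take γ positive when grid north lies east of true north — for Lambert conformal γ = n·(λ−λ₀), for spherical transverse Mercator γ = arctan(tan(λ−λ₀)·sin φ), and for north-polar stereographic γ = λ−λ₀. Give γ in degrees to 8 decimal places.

start: φ=16.537190°, λ=175.927057°, h=0.000 m
→ into lcc (λ₀=-149.6°): φ=16.53719000°, λ−λ₀=-34.47294300°
convergence γ = -22.38097126°

-22.38097126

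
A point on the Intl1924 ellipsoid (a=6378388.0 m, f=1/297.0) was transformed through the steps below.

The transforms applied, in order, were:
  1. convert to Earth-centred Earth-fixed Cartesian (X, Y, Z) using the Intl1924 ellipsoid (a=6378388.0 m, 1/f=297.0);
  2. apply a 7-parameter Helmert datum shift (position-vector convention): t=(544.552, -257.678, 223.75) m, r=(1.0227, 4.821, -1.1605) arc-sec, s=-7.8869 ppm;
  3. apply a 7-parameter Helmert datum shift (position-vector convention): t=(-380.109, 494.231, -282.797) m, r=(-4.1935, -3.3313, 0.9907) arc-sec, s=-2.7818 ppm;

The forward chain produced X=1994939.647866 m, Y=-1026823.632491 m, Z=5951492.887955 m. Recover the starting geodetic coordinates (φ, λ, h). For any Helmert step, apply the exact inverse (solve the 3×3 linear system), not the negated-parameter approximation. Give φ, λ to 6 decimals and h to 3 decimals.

φ=69.471437°, λ=-27.245346°, h=916.019 m

start: X=1994939.6479, Y=-1026823.6325, Z=5951492.8880 m
→ Helmert⁻¹: X=1995416.4967, Y=-1027451.3082, Z=5951739.1257
→ Helmert⁻¹: X=1994754.3510, Y=-1027160.9994, Z=5951614.0311
→ geod (Bowring, a=6378388.000): φ=69.47143700°, λ=-27.24534600°, h=916.0190 m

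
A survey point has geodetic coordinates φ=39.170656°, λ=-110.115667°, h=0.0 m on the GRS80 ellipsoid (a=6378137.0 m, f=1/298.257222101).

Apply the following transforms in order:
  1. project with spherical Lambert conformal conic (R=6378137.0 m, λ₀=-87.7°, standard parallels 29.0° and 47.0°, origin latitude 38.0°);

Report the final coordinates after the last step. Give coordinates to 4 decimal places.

start: φ=39.170656°, λ=-110.115667°, h=0.000 m
→ lcc (R=6378137.0, λ₀=-87.7°): E=-1892374.7167, N=358689.3241

E=-1892374.7167 m, N=358689.3241 m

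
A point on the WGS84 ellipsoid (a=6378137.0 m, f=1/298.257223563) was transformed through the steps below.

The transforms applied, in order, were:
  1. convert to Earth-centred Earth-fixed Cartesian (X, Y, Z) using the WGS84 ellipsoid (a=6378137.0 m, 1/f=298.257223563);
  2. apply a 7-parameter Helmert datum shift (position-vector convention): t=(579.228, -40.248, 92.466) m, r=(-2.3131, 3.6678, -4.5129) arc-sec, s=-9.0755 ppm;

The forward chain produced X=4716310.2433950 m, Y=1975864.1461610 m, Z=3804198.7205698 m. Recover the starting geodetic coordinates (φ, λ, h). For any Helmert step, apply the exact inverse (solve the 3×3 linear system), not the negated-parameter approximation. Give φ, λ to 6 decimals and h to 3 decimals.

φ=36.835336°, λ=22.734925°, h=2441.122 m

start: X=4716310.2434, Y=1975864.1462, Z=3804198.7206 m
→ Helmert⁻¹: X=4715662.9335, Y=1975982.8397, Z=3804246.7921
→ geod (Bowring, a=6378137.000): φ=36.83533600°, λ=22.73492500°, h=2441.1220 m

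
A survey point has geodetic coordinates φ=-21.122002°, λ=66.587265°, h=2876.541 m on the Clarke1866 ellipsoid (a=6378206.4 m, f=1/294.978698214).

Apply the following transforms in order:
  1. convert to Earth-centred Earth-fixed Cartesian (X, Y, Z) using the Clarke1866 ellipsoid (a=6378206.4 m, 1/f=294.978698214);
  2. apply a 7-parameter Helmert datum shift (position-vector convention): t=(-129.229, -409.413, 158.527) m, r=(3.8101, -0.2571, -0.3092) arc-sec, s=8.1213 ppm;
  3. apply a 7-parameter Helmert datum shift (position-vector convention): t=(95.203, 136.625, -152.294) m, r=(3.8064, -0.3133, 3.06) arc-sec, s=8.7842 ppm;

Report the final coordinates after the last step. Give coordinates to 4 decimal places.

X=2366164.9372 m, Y=5464627.2953 m, Z=-2284726.1903 m

start: φ=-21.122002°, λ=66.587265°, h=2876.541 m
→ ECEF (a=6378206.400, f=1/294.978698214): X=2366225.5179, Y=5464691.7793, Z=-2284902.1254
→ Helmert 7p (PV): X=2366126.5456, Y=5464365.4064, Z=-2284658.2614
→ Helmert 7p (PV): X=2366164.9372, Y=5464627.2953, Z=-2284726.1903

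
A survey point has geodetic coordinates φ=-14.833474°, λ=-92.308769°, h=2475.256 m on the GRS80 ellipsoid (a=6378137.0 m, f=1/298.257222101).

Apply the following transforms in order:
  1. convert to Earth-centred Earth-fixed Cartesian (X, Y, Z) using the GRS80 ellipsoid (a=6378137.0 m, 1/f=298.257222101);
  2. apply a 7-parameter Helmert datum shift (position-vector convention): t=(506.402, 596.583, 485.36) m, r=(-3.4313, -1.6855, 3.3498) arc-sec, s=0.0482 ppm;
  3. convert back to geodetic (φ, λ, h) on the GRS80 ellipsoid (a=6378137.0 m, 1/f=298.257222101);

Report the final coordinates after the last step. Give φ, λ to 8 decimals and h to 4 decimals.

φ=-14.82972169°, λ=-92.30322876°, h=1755.2219 m

start: φ=-14.833474°, λ=-92.308769°, h=2475.256 m
→ ECEF (a=6378137.000, f=1/298.257222101): X=-248529.5065, Y=-6164316.9150, Z=-1622929.0181
→ Helmert 7p (PV): X=-247909.7443, Y=-6163751.6634, Z=-1622343.2213
→ geod (Bowring, a=6378137.000): φ=-14.82972169°, λ=-92.30322876°, h=1755.2219 m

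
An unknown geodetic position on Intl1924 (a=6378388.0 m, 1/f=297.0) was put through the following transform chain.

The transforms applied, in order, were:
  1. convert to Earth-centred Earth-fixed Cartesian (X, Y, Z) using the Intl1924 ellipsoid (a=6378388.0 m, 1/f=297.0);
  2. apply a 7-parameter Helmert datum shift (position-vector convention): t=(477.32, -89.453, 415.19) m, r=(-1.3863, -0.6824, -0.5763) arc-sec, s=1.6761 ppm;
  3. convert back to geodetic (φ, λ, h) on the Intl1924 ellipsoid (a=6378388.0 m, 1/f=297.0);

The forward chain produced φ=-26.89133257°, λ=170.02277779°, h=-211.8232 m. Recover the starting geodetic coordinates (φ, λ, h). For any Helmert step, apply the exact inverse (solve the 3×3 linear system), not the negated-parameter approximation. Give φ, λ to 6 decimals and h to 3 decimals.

start: φ=-26.891333°, λ=170.022778°, h=-211.823 m
→ ECEF (a=6378388.000, f=1/297.0): X=-5606306.3201, Y=986245.1597, Z=-2867425.7851
→ Helmert⁻¹: X=-5606786.4862, Y=986336.5687, Z=-2867810.9898
→ geod (Bowring, a=6378388.000): φ=-26.89243800°, λ=170.02270900°, h=398.2980 m

φ=-26.892438°, λ=170.022709°, h=398.298 m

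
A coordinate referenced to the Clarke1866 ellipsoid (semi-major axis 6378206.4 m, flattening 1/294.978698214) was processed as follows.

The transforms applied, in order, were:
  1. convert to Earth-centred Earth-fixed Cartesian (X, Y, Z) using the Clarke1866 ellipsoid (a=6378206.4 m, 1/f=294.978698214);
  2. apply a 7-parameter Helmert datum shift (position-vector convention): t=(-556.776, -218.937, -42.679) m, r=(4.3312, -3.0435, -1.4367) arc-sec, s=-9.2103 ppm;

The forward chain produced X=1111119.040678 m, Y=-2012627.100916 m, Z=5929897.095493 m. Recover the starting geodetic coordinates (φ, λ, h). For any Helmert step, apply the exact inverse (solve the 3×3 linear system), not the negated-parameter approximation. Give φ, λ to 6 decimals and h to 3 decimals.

φ=68.940075°, λ=-61.079461°, h=677.346 m

start: X=1111119.0407, Y=-2012627.1009, Z=5929897.0955 m
→ Helmert⁻¹: X=1111787.5712, Y=-2012294.4350, Z=5930020.2414
→ geod (Bowring, a=6378206.400): φ=68.94007500°, λ=-61.07946100°, h=677.3460 m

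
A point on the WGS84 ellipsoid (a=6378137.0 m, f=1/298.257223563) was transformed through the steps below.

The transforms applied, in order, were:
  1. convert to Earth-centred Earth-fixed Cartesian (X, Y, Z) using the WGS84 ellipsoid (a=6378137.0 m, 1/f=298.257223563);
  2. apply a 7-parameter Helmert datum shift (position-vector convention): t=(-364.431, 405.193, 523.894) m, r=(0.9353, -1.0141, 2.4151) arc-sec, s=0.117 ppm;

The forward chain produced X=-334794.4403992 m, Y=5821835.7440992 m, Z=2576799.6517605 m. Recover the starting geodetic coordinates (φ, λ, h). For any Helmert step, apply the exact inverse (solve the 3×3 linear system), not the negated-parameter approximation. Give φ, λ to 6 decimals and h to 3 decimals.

φ=23.979225°, λ=93.287117°, h=171.055 m

start: X=-334794.4404, Y=5821835.7441, Z=2576799.6518 m
→ Helmert⁻¹: X=-334349.1424, Y=5821445.4667, Z=2576250.7030
→ geod (Bowring, a=6378137.000): φ=23.97922500°, λ=93.28711700°, h=171.0550 m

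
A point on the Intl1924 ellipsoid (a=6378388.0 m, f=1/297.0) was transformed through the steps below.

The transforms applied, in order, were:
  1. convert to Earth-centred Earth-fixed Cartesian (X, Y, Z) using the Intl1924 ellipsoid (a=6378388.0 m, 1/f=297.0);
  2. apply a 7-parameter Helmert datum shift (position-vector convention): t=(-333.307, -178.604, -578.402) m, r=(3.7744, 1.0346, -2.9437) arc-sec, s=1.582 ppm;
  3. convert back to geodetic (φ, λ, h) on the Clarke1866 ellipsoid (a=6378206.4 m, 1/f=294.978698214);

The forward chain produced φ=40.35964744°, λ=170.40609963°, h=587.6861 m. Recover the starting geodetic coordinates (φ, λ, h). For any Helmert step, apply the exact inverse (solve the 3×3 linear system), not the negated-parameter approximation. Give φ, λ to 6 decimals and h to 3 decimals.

start: φ=40.359647°, λ=170.406100°, h=587.686 m
→ ECEF (a=6378206.400, f=1/294.978698214): X=-4799440.9336, Y=811239.1226, Z=4108678.6737
→ Helmert⁻¹: X=-4799132.2260, Y=811423.1460, Z=4109211.6549
→ geod (Bowring, a=6378388.000): φ=40.36359900°, λ=170.40335800°, h=481.3470 m

φ=40.363599°, λ=170.403358°, h=481.347 m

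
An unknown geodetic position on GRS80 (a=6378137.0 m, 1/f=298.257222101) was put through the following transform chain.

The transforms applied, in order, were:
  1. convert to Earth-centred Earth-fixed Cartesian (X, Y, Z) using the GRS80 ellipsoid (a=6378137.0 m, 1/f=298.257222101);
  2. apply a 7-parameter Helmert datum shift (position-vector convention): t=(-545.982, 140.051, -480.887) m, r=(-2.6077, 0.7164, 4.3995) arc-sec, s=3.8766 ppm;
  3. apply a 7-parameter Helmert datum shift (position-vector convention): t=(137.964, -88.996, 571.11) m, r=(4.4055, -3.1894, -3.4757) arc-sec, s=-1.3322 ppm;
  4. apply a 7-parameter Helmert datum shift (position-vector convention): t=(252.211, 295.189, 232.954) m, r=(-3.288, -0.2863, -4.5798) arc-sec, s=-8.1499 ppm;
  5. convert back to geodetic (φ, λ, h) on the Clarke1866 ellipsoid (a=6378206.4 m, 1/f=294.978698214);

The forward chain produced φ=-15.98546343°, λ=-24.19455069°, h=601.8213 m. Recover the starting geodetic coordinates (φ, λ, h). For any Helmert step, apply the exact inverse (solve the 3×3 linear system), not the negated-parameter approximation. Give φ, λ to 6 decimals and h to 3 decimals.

φ=-15.987302°, λ=-24.195871°, h=1051.196 m

start: φ=-15.985463°, λ=-24.194551°, h=601.821 m
→ ECEF (a=6378206.400, f=1/294.978698214): X=5594932.4408, Y=-2513822.7638, Z=-1745240.8062
→ Helmert⁻¹: X=5594779.2228, Y=-2513986.3940, Z=-1745535.8261
→ Helmert⁻¹: X=5594664.0719, Y=-2513843.7682, Z=-1746142.0787
→ Helmert⁻¹: X=5595140.8031, Y=-2514071.3448, Z=-1745666.7756
→ geod (Bowring, a=6378137.000): φ=-15.98730200°, λ=-24.19587100°, h=1051.1960 m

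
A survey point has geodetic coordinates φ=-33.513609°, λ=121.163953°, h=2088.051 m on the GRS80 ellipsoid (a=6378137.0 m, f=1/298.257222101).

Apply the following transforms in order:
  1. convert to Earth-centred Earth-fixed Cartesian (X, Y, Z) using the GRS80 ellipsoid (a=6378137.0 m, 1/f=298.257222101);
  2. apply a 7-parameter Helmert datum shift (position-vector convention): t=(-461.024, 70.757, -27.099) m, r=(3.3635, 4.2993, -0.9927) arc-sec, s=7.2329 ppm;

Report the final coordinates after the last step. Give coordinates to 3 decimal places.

start: φ=-33.513609°, λ=121.163953°, h=2088.051 m
→ ECEF (a=6378137.000, f=1/298.257222101): X=-2755615.8922, Y=4556529.7871, Z=-3502745.7607
→ Helmert 7p (PV): X=-2756147.9281, Y=4556703.8818, Z=-3502666.4548

X=-2756147.928 m, Y=4556703.882 m, Z=-3502666.455 m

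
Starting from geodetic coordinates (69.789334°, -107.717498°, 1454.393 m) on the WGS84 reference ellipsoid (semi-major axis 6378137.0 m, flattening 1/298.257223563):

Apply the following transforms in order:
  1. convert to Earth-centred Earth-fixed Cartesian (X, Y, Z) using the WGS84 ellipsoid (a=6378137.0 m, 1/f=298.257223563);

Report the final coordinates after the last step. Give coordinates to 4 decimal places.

X=-672708.1659 m, Y=-2105652.8333 m, Z=5964326.0964 m

start: φ=69.789334°, λ=-107.717498°, h=1454.393 m
→ ECEF (a=6378137.000, f=1/298.257223563): X=-672708.1659, Y=-2105652.8333, Z=5964326.0964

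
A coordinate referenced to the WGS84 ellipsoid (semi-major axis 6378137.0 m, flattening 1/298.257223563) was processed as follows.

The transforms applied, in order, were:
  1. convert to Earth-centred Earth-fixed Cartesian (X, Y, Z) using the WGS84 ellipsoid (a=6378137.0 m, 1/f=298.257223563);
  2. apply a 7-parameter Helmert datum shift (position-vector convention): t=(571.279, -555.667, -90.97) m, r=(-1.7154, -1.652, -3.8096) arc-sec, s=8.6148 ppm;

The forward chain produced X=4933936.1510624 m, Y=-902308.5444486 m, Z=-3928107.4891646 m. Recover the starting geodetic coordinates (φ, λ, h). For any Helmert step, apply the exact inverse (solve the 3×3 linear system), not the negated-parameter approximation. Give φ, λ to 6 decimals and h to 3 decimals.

φ=-38.256884°, λ=-10.357186°, h=251.838 m

start: X=4933936.1511, Y=-902308.5444, Z=-3928107.4892 m
→ Helmert⁻¹: X=4933307.5649, Y=-901621.3261, Z=-3928029.6902
→ geod (Bowring, a=6378137.000): φ=-38.25688400°, λ=-10.35718600°, h=251.8380 m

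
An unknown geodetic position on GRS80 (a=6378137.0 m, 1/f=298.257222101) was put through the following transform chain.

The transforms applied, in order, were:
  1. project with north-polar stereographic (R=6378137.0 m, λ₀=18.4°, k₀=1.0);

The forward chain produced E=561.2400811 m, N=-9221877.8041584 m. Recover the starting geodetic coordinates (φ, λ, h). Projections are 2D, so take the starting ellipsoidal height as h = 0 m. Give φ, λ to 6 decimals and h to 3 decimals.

start: E=561.2401, N=-9221877.8042 m
→ stereo⁻¹: φ=18.27150000°, λ=18.40348700°

φ=18.271500°, λ=18.403487°, h=0.000 m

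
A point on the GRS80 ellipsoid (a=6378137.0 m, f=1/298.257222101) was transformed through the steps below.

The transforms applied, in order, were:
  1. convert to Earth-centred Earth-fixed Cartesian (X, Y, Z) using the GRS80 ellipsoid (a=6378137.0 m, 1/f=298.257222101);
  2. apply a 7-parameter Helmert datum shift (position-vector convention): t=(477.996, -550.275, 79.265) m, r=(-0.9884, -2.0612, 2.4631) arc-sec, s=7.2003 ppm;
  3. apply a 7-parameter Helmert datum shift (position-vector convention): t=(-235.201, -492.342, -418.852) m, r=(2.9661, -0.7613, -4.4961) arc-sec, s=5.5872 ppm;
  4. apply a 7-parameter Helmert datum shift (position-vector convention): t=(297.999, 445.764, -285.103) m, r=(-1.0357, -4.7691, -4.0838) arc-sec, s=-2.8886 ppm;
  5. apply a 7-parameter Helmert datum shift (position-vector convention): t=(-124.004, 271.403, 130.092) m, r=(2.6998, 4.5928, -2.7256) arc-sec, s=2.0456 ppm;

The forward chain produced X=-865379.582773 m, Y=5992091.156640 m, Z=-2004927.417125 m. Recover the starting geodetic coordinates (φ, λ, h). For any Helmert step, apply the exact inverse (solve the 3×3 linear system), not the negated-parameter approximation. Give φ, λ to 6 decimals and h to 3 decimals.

start: X=-865379.5828, Y=5992091.1566, Z=-2004927.4171 m
→ Helmert⁻¹: X=-865288.3368, Y=5991769.8174, Z=-2005151.1008
→ Helmert⁻¹: X=-865753.8115, Y=5991334.2857, Z=-2004821.6880
→ Helmert⁻¹: X=-865651.7793, Y=5991745.4567, Z=-2004474.6037
→ Helmert⁻¹: X=-866072.0135, Y=5992272.5332, Z=-2004502.0664
→ geod (Bowring, a=6378137.000): φ=-18.43349200°, λ=98.22409400°, h=1715.0000 m

φ=-18.433492°, λ=98.224094°, h=1715.000 m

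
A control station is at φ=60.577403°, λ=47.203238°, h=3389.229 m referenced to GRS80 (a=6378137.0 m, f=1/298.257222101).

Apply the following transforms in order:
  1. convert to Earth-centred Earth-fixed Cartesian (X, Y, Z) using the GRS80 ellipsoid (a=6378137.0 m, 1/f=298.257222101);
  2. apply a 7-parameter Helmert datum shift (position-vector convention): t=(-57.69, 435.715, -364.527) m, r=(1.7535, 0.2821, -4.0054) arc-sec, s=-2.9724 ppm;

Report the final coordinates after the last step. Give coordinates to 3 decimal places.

start: φ=60.577403°, λ=47.203238°, h=3389.229 m
→ ECEF (a=6378137.000, f=1/298.257222101): X=2135282.1641, Y=2306156.3964, Z=5535314.2503
→ Helmert 7p (PV): X=2135270.4801, Y=2306496.7355, Z=5534949.9549

X=2135270.480 m, Y=2306496.735 m, Z=5534949.955 m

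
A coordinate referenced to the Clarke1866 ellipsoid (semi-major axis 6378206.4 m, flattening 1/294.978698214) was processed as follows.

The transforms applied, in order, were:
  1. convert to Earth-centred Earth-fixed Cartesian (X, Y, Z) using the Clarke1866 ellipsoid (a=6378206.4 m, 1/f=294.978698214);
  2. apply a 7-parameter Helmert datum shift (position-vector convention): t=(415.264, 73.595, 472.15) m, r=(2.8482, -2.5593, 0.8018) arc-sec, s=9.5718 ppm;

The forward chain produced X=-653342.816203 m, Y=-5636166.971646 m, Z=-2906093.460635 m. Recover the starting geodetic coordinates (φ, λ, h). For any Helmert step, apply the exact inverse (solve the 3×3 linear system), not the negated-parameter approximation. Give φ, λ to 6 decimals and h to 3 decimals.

φ=-27.281456°, λ=-96.616816°, h=1410.186 m

start: X=-653342.8162, Y=-5636166.9716, Z=-2906093.4606 m
→ Helmert⁻¹: X=-653809.7947, Y=-5636224.2103, Z=-2906451.8499
→ geod (Bowring, a=6378206.400): φ=-27.28145600°, λ=-96.61681600°, h=1410.1860 m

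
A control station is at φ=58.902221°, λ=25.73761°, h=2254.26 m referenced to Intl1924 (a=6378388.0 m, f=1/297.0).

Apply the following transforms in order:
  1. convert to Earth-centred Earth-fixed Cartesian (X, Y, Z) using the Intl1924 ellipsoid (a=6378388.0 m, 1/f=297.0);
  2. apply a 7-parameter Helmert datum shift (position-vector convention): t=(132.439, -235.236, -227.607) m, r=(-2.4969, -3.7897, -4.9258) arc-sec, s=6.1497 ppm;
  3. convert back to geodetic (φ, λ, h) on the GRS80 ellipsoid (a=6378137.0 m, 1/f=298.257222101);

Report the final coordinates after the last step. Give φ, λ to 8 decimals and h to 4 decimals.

φ=58.90095180°, λ=25.73335101°, h=2291.6500 m

start: φ=58.902221°, λ=25.737610°, h=2254.260 m
→ ECEF (a=6378388.000, f=1/297.0): X=2975994.1785, Y=1434655.9994, Z=5440364.5338
→ Helmert 7p (PV): X=2976079.2237, Y=1434424.3738, Z=5440207.6946
→ geod (Bowring, a=6378137.000): φ=58.90095180°, λ=25.73335101°, h=2291.6500 m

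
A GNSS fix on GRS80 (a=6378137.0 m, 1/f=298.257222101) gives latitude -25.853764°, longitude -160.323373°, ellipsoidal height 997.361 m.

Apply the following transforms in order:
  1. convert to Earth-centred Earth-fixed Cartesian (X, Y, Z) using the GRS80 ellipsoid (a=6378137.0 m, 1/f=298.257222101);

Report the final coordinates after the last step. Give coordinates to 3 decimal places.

start: φ=-25.853764°, λ=-160.323373°, h=997.361 m
→ ECEF (a=6378137.000, f=1/298.257222101): X=-5408882.0285, Y=-1934171.1625, Z=-2764926.4351

X=-5408882.028 m, Y=-1934171.163 m, Z=-2764926.435 m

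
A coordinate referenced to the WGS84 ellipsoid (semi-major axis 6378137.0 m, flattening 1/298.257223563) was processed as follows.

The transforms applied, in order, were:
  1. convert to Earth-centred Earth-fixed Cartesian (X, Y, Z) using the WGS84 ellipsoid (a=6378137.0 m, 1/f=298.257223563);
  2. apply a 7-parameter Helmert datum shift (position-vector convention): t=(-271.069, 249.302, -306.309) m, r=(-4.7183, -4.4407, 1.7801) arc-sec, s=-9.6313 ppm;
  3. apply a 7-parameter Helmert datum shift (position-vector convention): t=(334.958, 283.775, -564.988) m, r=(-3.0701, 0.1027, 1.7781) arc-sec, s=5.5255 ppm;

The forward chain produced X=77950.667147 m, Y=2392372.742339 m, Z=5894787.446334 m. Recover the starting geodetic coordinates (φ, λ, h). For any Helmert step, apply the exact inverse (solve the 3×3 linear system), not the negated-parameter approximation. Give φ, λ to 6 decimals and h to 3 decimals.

φ=68.043111°, λ=88.130776°, h=3104.182 m

start: X=77950.6671, Y=2392372.7423, Z=5894787.4463 m
→ Helmert⁻¹: X=77632.9650, Y=2391987.3327, Z=5895355.5014
→ Helmert⁻¹: X=78052.3553, Y=2391625.5273, Z=5895771.6218
→ geod (Bowring, a=6378137.000): φ=68.04311100°, λ=88.13077600°, h=3104.1820 m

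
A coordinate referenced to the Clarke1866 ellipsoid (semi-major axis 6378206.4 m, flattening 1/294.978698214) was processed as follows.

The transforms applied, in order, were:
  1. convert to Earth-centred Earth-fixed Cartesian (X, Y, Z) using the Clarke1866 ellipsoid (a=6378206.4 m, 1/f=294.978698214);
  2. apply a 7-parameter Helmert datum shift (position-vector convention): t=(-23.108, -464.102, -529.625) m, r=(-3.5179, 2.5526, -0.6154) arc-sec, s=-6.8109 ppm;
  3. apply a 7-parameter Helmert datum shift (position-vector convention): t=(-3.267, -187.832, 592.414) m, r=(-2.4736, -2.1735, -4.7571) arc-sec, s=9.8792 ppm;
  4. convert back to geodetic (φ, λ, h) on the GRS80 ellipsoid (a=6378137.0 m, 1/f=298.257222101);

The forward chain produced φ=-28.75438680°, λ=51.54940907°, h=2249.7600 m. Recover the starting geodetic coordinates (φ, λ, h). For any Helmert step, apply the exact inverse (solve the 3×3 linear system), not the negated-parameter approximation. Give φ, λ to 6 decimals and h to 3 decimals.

φ=-28.753030°, λ=51.555358°, h=2707.479 m

start: φ=-28.754387°, λ=51.549409°, h=2249.760 m
→ ECEF (a=6378137.000, f=1/298.257222101): X=3481030.9503, Y=4384010.3651, Z=-3051146.1479
→ Helmert⁻¹: X=3480866.5561, Y=4384271.7616, Z=-3051692.5151
→ Helmert⁻¹: X=3480938.0479, Y=4384828.1501, Z=-3051065.8092
→ geod (Bowring, a=6378206.400): φ=-28.75303000°, λ=51.55535800°, h=2707.4790 m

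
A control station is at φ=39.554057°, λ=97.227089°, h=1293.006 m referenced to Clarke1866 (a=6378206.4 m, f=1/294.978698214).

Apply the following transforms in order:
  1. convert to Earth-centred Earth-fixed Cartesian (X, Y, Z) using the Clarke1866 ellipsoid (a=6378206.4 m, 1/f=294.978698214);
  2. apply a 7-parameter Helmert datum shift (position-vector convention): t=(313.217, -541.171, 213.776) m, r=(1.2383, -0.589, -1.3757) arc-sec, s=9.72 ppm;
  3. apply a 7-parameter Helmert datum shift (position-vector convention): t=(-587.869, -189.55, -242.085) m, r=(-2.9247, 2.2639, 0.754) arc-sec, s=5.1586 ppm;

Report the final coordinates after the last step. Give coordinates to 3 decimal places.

X=-619876.864 m, Y=4885756.389 m, Z=4040555.934 m

start: φ=39.554057°, λ=97.227089°, h=1293.006 m
→ ECEF (a=6378206.400, f=1/294.978698214): X=-619640.5374, Y=4886379.5017, Z=4040559.0394
→ Helmert 7p (PV): X=-619312.2910, Y=4885865.7016, Z=4040839.6556
→ Helmert 7p (PV): X=-619876.8639, Y=4885756.3886, Z=4040555.9343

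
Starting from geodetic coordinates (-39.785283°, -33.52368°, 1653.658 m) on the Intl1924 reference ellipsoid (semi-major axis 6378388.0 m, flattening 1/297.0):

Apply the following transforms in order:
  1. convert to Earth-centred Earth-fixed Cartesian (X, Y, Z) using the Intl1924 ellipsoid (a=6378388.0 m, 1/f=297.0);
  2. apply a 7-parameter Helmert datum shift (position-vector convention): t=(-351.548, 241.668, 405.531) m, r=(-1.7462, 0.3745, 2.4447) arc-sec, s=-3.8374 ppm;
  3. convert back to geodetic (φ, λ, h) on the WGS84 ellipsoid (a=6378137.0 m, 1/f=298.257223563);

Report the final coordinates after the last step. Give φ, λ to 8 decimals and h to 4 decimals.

start: φ=-39.785283°, λ=-33.523680°, h=1653.658 m
→ ECEF (a=6378388.000, f=1/297.0): X=4092833.9877, Y=-2711420.9828, Z=-4060819.8670
→ Helmert 7p (PV): X=4092491.4972, Y=-2711154.7789, Z=-4060383.2298
→ geod (Bowring, a=6378137.000): φ=-39.78394535°, λ=-33.52329751°, h=1255.5263 m

φ=-39.78394535°, λ=-33.52329751°, h=1255.5263 m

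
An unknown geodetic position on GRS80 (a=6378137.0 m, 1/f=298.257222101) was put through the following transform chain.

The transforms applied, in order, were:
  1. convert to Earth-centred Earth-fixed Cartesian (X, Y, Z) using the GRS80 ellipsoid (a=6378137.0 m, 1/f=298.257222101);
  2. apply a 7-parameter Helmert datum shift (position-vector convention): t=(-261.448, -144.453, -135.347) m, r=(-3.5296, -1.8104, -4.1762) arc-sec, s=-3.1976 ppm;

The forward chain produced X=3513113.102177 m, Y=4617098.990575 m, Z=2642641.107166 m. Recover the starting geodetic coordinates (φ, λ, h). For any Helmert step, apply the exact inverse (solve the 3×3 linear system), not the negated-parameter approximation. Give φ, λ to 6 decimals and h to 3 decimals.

φ=24.635082°, λ=52.732305°, h=1073.732 m

start: X=3513113.1022, Y=4617098.9906, Z=2642641.1072 m
→ Helmert⁻¹: X=3513315.4957, Y=4617284.1170, Z=2642833.0790
→ geod (Bowring, a=6378137.000): φ=24.63508200°, λ=52.73230500°, h=1073.7320 m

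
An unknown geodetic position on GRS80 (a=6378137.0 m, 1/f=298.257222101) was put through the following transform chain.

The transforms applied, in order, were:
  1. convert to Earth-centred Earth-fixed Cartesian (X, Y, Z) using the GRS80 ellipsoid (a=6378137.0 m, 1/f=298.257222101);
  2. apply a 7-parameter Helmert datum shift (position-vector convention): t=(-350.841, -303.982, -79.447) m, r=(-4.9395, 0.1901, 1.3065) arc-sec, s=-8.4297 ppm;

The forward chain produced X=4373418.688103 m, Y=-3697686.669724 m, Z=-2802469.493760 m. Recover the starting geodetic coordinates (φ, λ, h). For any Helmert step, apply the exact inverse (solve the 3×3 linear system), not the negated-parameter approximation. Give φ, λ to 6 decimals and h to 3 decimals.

φ=-26.226234°, λ=-40.209468°, h=2105.034 m

start: X=4373418.6881, Y=-3697686.6697, Z=-2802469.4938 m
→ Helmert⁻¹: X=4373785.5623, Y=-3697374.4473, Z=-2802498.1817
→ geod (Bowring, a=6378137.000): φ=-26.22623400°, λ=-40.20946800°, h=2105.0340 m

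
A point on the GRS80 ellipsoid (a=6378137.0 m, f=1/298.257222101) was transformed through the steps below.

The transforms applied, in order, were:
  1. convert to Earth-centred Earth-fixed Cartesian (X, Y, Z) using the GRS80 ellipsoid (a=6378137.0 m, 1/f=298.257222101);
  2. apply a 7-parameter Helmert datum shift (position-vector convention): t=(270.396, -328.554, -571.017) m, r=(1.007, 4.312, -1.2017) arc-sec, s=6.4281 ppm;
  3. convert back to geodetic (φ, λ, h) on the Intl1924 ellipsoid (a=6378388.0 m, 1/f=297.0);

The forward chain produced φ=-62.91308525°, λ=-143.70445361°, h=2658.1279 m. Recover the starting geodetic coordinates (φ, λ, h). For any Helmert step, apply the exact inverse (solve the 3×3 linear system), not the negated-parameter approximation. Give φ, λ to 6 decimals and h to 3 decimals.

φ=-62.910698°, λ=-143.710661°, h=2298.403 m

start: φ=-62.913085°, λ=-143.704454°, h=2658.128 m
→ ECEF (a=6378388.000, f=1/297.0): X=-2348065.1550, Y=-1724544.3471, Z=-5658065.3113
→ Helmert⁻¹: X=-2348192.1394, Y=-1724246.0107, Z=-5657498.5990
→ geod (Bowring, a=6378137.000): φ=-62.91069800°, λ=-143.71066100°, h=2298.4030 m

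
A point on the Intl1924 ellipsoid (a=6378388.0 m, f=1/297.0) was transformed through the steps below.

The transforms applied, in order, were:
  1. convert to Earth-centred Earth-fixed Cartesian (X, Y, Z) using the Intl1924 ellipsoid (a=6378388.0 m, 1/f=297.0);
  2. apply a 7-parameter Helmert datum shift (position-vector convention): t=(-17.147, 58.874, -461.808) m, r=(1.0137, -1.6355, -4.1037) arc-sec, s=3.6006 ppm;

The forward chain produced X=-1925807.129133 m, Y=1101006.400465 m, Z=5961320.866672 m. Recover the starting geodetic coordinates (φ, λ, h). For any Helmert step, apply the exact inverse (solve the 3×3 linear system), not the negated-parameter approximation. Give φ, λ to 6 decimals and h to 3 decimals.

φ=69.716846°, λ=150.243870°, h=1566.041 m

start: X=-1925807.1291, Y=1101006.4005, Z=5961320.8667 m
→ Helmert⁻¹: X=-1925757.6799, Y=1100934.5483, Z=5961771.0677
→ geod (Bowring, a=6378388.000): φ=69.71684600°, λ=150.24387000°, h=1566.0410 m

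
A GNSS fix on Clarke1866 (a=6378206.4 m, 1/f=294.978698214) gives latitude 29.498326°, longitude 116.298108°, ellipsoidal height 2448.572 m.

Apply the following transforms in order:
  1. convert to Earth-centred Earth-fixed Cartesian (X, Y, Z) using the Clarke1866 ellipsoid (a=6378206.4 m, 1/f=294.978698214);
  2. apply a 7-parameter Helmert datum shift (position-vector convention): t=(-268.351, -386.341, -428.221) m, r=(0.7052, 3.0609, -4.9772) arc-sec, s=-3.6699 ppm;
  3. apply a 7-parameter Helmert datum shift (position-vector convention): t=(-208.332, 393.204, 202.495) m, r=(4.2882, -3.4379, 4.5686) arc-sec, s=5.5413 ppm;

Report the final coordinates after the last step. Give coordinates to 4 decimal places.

start: φ=29.498326°, λ=116.298108°, h=2448.572 m
→ ECEF (a=6378206.400, f=1/294.978698214): X=-2462465.9074, Y=4982835.3868, Z=3123127.5670
→ Helmert 7p (PV): X=-2462558.6393, Y=4982479.5011, Z=3122741.4622
→ Helmert 7p (PV): X=-2462943.0239, Y=4982780.8490, Z=3123023.8018

X=-2462943.0239 m, Y=4982780.8490 m, Z=3123023.8018 m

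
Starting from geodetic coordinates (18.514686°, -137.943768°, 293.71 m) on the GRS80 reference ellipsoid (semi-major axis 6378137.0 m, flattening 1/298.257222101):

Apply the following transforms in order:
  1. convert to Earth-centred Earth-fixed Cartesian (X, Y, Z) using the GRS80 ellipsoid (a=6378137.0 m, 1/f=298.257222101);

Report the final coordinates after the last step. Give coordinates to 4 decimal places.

X=-4492303.4836 m, Y=-4052878.5998 m, Z=2012576.9430 m

start: φ=18.514686°, λ=-137.943768°, h=293.710 m
→ ECEF (a=6378137.000, f=1/298.257222101): X=-4492303.4836, Y=-4052878.5998, Z=2012576.9430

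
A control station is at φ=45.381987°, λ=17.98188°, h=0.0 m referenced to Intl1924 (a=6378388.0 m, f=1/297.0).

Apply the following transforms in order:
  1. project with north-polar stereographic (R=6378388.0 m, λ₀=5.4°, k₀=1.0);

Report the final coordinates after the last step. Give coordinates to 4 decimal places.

start: φ=45.381987°, λ=17.981880°, h=0.000 m
→ stereo (R=6378388.0, λ₀=5.4°): E=1140206.7884, N=-5108580.3496

E=1140206.7884 m, N=-5108580.3496 m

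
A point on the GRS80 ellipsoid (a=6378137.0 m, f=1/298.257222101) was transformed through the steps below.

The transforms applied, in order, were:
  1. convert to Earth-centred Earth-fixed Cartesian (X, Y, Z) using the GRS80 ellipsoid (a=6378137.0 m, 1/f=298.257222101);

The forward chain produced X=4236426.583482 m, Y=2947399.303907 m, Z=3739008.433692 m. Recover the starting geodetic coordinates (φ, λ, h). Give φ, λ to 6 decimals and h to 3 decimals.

start: X=4236426.5835, Y=2947399.3039, Z=3739008.4337 m
→ geod (Bowring, a=6378137.000): φ=36.10605200°, λ=34.82740500°, h=2211.2250 m

φ=36.106052°, λ=34.827405°, h=2211.225 m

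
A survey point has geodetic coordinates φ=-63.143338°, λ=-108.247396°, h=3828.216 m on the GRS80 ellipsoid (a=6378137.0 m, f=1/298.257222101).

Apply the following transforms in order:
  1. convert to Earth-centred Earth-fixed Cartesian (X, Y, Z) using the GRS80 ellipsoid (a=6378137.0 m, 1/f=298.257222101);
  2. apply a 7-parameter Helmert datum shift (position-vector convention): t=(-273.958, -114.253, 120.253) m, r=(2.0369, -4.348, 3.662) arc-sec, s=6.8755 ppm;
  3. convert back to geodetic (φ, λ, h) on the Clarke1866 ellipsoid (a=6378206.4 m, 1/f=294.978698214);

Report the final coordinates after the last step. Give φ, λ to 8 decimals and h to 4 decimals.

φ=-63.14393051°, λ=-108.24892390°, h=3972.5727 m

start: φ=-63.143338°, λ=-108.247396°, h=3828.216 m
→ ECEF (a=6378137.000, f=1/298.257222101): X=-905176.6245, Y=-2745454.0238, Z=-5670628.9527
→ Helmert 7p (PV): X=-905288.5273, Y=-2745547.2248, Z=-5670593.8811
→ geod (Bowring, a=6378206.400): φ=-63.14393051°, λ=-108.24892390°, h=3972.5727 m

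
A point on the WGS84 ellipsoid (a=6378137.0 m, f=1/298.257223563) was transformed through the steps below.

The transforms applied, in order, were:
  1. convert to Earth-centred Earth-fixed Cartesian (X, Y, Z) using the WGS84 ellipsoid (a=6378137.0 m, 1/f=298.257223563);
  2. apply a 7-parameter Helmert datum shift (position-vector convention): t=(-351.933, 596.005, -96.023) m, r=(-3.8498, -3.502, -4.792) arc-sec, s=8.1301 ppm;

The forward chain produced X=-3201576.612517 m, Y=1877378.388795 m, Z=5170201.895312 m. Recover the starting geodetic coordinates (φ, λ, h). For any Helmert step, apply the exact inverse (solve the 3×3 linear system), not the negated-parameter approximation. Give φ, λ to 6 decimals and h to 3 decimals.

φ=54.515801°, λ=149.620109°, h=78.635 m

start: X=-3201576.6125, Y=1877378.3888, Z=5170201.8953 m
→ Helmert⁻¹: X=-3201154.4680, Y=1876596.2542, Z=5170345.2588
→ geod (Bowring, a=6378137.000): φ=54.51580100°, λ=149.62010900°, h=78.6350 m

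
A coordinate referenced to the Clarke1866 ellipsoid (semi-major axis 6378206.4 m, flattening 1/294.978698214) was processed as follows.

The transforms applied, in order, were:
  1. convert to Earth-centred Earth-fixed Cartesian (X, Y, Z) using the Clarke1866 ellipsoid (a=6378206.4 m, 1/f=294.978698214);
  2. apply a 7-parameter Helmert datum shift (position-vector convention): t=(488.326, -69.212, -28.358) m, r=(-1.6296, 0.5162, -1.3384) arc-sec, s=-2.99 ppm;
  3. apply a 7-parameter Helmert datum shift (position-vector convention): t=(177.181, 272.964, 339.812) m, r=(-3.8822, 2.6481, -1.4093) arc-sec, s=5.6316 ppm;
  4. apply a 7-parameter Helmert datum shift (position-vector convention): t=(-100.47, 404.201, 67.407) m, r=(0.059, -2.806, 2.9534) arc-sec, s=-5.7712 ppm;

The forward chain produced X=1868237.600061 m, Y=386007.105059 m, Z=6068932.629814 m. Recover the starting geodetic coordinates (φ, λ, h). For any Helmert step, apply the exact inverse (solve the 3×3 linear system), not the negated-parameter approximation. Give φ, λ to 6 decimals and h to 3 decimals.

φ=72.666193°, λ=11.654767°, h=2639.950 m

start: X=1868237.6001, Y=386007.1051, Z=6068932.6298 m
→ Helmert⁻¹: X=1868436.9338, Y=385580.1122, Z=6068874.7194
→ Helmert⁻¹: X=1868168.6897, Y=385203.5241, Z=6068531.9663
→ Helmert⁻¹: X=1867668.2611, Y=385238.0618, Z=6068586.1870
→ geod (Bowring, a=6378206.400): φ=72.66619300°, λ=11.65476700°, h=2639.9500 m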